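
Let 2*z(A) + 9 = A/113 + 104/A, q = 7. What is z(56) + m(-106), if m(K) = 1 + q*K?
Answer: -588760/791 ≈ -744.32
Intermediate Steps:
z(A) = -9/2 + 52/A + A/226 (z(A) = -9/2 + (A/113 + 104/A)/2 = -9/2 + (104/A + A/113)/2 = -9/2 + (52/A + A/226) = -9/2 + 52/A + A/226)
m(K) = 1 + 7*K
z(56) + m(-106) = (1/226)*(11752 + 56*(-1017 + 56))/56 + (1 + 7*(-106)) = (1/226)*(1/56)*(11752 + 56*(-961)) + (1 - 742) = (1/226)*(1/56)*(11752 - 53816) - 741 = (1/226)*(1/56)*(-42064) - 741 = -2629/791 - 741 = -588760/791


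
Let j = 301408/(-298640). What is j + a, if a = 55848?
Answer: 1042384082/18665 ≈ 55847.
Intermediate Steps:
j = -18838/18665 (j = 301408*(-1/298640) = -18838/18665 ≈ -1.0093)
j + a = -18838/18665 + 55848 = 1042384082/18665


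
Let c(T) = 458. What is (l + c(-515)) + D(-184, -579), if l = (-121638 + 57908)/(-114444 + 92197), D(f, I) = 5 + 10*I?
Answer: -118446039/22247 ≈ -5324.1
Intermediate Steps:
l = 63730/22247 (l = -63730/(-22247) = -63730*(-1/22247) = 63730/22247 ≈ 2.8647)
(l + c(-515)) + D(-184, -579) = (63730/22247 + 458) + (5 + 10*(-579)) = 10252856/22247 + (5 - 5790) = 10252856/22247 - 5785 = -118446039/22247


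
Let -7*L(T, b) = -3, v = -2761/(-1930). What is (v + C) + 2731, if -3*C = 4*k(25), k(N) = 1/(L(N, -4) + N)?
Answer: 1408021777/515310 ≈ 2732.4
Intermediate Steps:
v = 2761/1930 (v = -2761*(-1/1930) = 2761/1930 ≈ 1.4306)
L(T, b) = 3/7 (L(T, b) = -⅐*(-3) = 3/7)
k(N) = 1/(3/7 + N)
C = -14/267 (C = -4*7/(3 + 7*25)/3 = -4*7/(3 + 175)/3 = -4*7/178/3 = -4*7*(1/178)/3 = -4*7/(3*178) = -⅓*14/89 = -14/267 ≈ -0.052434)
(v + C) + 2731 = (2761/1930 - 14/267) + 2731 = 710167/515310 + 2731 = 1408021777/515310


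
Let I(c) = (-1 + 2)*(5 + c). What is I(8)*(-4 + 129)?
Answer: 1625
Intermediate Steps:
I(c) = 5 + c (I(c) = 1*(5 + c) = 5 + c)
I(8)*(-4 + 129) = (5 + 8)*(-4 + 129) = 13*125 = 1625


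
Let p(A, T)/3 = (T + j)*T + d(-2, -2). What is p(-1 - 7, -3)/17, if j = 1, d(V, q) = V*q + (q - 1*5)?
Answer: 9/17 ≈ 0.52941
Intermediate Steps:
d(V, q) = -5 + q + V*q (d(V, q) = V*q + (q - 5) = V*q + (-5 + q) = -5 + q + V*q)
p(A, T) = -9 + 3*T*(1 + T) (p(A, T) = 3*((T + 1)*T + (-5 - 2 - 2*(-2))) = 3*((1 + T)*T + (-5 - 2 + 4)) = 3*(T*(1 + T) - 3) = 3*(-3 + T*(1 + T)) = -9 + 3*T*(1 + T))
p(-1 - 7, -3)/17 = (-9 + 3*(-3) + 3*(-3)²)/17 = (-9 - 9 + 3*9)/17 = (-9 - 9 + 27)/17 = (1/17)*9 = 9/17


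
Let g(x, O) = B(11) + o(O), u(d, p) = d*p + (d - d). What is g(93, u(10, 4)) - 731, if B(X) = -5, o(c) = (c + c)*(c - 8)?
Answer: 1824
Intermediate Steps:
o(c) = 2*c*(-8 + c) (o(c) = (2*c)*(-8 + c) = 2*c*(-8 + c))
u(d, p) = d*p (u(d, p) = d*p + 0 = d*p)
g(x, O) = -5 + 2*O*(-8 + O)
g(93, u(10, 4)) - 731 = (-5 + 2*(10*4)*(-8 + 10*4)) - 731 = (-5 + 2*40*(-8 + 40)) - 731 = (-5 + 2*40*32) - 731 = (-5 + 2560) - 731 = 2555 - 731 = 1824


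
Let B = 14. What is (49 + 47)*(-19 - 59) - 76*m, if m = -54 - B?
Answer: -2320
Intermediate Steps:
m = -68 (m = -54 - 1*14 = -54 - 14 = -68)
(49 + 47)*(-19 - 59) - 76*m = (49 + 47)*(-19 - 59) - 76*(-68) = 96*(-78) + 5168 = -7488 + 5168 = -2320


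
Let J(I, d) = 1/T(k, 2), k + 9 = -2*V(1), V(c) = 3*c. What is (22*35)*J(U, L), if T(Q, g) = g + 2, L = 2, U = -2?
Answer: 385/2 ≈ 192.50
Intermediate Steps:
k = -15 (k = -9 - 6 = -15)
T(Q, g) = 2 + g
J(I, d) = ¼ (J(I, d) = 1/(2 + 2) = 1/4 = ¼)
(22*35)*J(U, L) = (22*35)*(¼) = 770*(¼) = 385/2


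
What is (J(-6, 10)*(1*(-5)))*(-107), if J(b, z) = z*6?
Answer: 32100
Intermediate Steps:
J(b, z) = 6*z
(J(-6, 10)*(1*(-5)))*(-107) = ((6*10)*(1*(-5)))*(-107) = (60*(-5))*(-107) = -300*(-107) = 32100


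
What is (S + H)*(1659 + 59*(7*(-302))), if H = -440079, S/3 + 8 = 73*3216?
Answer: -32514424467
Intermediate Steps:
S = 704280 (S = -24 + 3*(73*3216) = -24 + 3*234768 = -24 + 704304 = 704280)
(S + H)*(1659 + 59*(7*(-302))) = (704280 - 440079)*(1659 + 59*(7*(-302))) = 264201*(1659 + 59*(-2114)) = 264201*(1659 - 124726) = 264201*(-123067) = -32514424467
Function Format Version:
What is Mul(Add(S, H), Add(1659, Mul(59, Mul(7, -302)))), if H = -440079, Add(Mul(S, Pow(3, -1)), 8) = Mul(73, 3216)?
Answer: -32514424467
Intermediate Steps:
S = 704280 (S = Add(-24, Mul(3, Mul(73, 3216))) = Add(-24, Mul(3, 234768)) = Add(-24, 704304) = 704280)
Mul(Add(S, H), Add(1659, Mul(59, Mul(7, -302)))) = Mul(Add(704280, -440079), Add(1659, Mul(59, Mul(7, -302)))) = Mul(264201, Add(1659, Mul(59, -2114))) = Mul(264201, Add(1659, -124726)) = Mul(264201, -123067) = -32514424467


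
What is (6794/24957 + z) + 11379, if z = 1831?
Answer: 329688764/24957 ≈ 13210.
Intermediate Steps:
(6794/24957 + z) + 11379 = (6794/24957 + 1831) + 11379 = 45703061/24957 + 11379 = 329688764/24957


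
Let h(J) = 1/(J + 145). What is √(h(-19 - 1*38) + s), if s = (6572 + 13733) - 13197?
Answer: √13761110/44 ≈ 84.309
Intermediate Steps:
h(J) = 1/(145 + J)
s = 7108 (s = 20305 - 13197 = 7108)
√(h(-19 - 1*38) + s) = √(1/(145 + (-19 - 1*38)) + 7108) = √(1/(145 + (-19 - 38)) + 7108) = √(1/(145 - 57) + 7108) = √(1/88 + 7108) = √(625505/88) = √13761110/44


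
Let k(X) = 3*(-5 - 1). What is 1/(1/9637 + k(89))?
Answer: -9637/173465 ≈ -0.055556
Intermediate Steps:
k(X) = -18 (k(X) = 3*(-6) = -18)
1/(1/9637 + k(89)) = 1/(1/9637 - 18) = 1/(-173465/9637) = -9637/173465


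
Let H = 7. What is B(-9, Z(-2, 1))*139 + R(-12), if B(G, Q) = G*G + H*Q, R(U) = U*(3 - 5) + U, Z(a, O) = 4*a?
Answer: 3487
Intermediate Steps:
R(U) = -U (R(U) = U*(-2) + U = -2*U + U = -U)
B(G, Q) = G² + 7*Q (B(G, Q) = G*G + 7*Q = G² + 7*Q)
B(-9, Z(-2, 1))*139 + R(-12) = ((-9)² + 7*(4*(-2)))*139 - 1*(-12) = (81 + 7*(-8))*139 + 12 = (81 - 56)*139 + 12 = 25*139 + 12 = 3475 + 12 = 3487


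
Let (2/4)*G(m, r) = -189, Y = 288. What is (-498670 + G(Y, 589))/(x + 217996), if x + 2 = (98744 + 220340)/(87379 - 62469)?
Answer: -1553910710/678818703 ≈ -2.2891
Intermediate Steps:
x = 134632/12455 (x = -2 + (98744 + 220340)/(87379 - 62469) = -2 + 319084/24910 = -2 + 319084*(1/24910) = -2 + 159542/12455 = 134632/12455 ≈ 10.809)
G(m, r) = -378 (G(m, r) = 2*(-189) = -378)
(-498670 + G(Y, 589))/(x + 217996) = (-498670 - 378)/(134632/12455 + 217996) = -499048/2715274812/12455 = -499048*12455/2715274812 = -1553910710/678818703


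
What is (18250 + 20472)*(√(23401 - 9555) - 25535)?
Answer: -988766270 + 38722*√13846 ≈ -9.8421e+8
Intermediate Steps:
(18250 + 20472)*(√(23401 - 9555) - 25535) = 38722*(√13846 - 25535) = 38722*(-25535 + √13846) = -988766270 + 38722*√13846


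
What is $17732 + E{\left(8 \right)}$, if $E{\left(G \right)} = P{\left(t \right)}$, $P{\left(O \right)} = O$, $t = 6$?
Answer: $17738$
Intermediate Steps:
$E{\left(G \right)} = 6$
$17732 + E{\left(8 \right)} = 17732 + 6 = 17738$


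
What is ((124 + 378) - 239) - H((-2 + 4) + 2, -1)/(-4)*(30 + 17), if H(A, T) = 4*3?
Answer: 404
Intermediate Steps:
H(A, T) = 12
((124 + 378) - 239) - H((-2 + 4) + 2, -1)/(-4)*(30 + 17) = ((124 + 378) - 239) - 12/(-4)*(30 + 17) = (502 - 239) - 12*(-1/4)*47 = 263 - (-3)*47 = 263 - 1*(-141) = 263 + 141 = 404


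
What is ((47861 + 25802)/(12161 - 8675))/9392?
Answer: 73663/32740512 ≈ 0.0022499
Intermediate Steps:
((47861 + 25802)/(12161 - 8675))/9392 = (73663/3486)*(1/9392) = 73663/32740512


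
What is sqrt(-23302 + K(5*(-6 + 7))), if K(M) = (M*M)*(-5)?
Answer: 3*I*sqrt(2603) ≈ 153.06*I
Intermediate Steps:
K(M) = -5*M**2 (K(M) = M**2*(-5) = -5*M**2)
sqrt(-23302 + K(5*(-6 + 7))) = sqrt(-23302 - 5*25*(-6 + 7)**2) = sqrt(-23302 - 5*(5*1)**2) = sqrt(-23302 - 5*5**2) = sqrt(-23302 - 5*25) = sqrt(-23302 - 125) = sqrt(-23427) = 3*I*sqrt(2603)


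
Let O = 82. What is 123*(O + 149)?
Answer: 28413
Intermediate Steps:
123*(O + 149) = 123*(82 + 149) = 123*231 = 28413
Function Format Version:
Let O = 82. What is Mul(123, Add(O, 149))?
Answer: 28413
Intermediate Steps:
Mul(123, Add(O, 149)) = Mul(123, Add(82, 149)) = Mul(123, 231) = 28413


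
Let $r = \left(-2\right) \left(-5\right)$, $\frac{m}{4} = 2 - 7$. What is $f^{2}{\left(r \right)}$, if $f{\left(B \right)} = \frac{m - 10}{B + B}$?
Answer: $\frac{9}{4} \approx 2.25$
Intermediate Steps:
$m = -20$ ($m = 4 \left(2 - 7\right) = 4 \left(-5\right) = -20$)
$r = 10$
$f{\left(B \right)} = - \frac{15}{B}$ ($f{\left(B \right)} = \frac{-20 - 10}{B + B} = - \frac{30}{2 B} = - 30 \frac{1}{2 B} = - \frac{15}{B}$)
$f^{2}{\left(r \right)} = \left(- \frac{15}{10}\right)^{2} = \left(\left(-15\right) \frac{1}{10}\right)^{2} = \left(- \frac{3}{2}\right)^{2} = \frac{9}{4}$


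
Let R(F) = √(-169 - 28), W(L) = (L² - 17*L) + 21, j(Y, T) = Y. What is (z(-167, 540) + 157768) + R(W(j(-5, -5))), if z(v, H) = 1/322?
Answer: 50801297/322 + I*√197 ≈ 1.5777e+5 + 14.036*I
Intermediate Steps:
W(L) = 21 + L² - 17*L
z(v, H) = 1/322
R(F) = I*√197 (R(F) = √(-197) = I*√197)
(z(-167, 540) + 157768) + R(W(j(-5, -5))) = (1/322 + 157768) + I*√197 = 50801297/322 + I*√197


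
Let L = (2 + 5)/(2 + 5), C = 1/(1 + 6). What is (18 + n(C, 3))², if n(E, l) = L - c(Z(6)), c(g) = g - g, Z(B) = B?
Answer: 361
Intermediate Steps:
c(g) = 0
C = ⅐ (C = 1/7 = ⅐ ≈ 0.14286)
L = 1 (L = 7/7 = 7*(⅐) = 1)
n(E, l) = 1 (n(E, l) = 1 - 1*0 = 1 + 0 = 1)
(18 + n(C, 3))² = (18 + 1)² = 19² = 361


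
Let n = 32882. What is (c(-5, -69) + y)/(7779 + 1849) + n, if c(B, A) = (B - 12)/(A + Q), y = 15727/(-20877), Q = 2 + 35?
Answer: 211500976004989/6432120192 ≈ 32882.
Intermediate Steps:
Q = 37
y = -15727/20877 (y = 15727*(-1/20877) = -15727/20877 ≈ -0.75332)
c(B, A) = (-12 + B)/(37 + A) (c(B, A) = (B - 12)/(A + 37) = (-12 + B)/(37 + A))
(c(-5, -69) + y)/(7779 + 1849) + n = ((-12 - 5)/(37 - 69) - 15727/20877)/(7779 + 1849) + 32882 = (-17/(-32) - 15727/20877)/9628 + 32882 = (-1/32*(-17) - 15727/20877)*(1/9628) + 32882 = (17/32 - 15727/20877)*(1/9628) + 32882 = -148355/668064*1/9628 + 32882 = -148355/6432120192 + 32882 = 211500976004989/6432120192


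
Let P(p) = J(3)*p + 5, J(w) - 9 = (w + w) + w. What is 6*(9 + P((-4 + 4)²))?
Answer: 84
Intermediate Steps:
J(w) = 9 + 3*w (J(w) = 9 + ((w + w) + w) = 9 + (2*w + w) = 9 + 3*w)
P(p) = 5 + 18*p (P(p) = (9 + 3*3)*p + 5 = (9 + 9)*p + 5 = 18*p + 5 = 5 + 18*p)
6*(9 + P((-4 + 4)²)) = 6*(9 + (5 + 18*(-4 + 4)²)) = 6*(9 + (5 + 18*0²)) = 6*(9 + (5 + 18*0)) = 6*(9 + (5 + 0)) = 6*(9 + 5) = 6*14 = 84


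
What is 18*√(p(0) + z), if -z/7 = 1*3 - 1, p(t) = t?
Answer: 18*I*√14 ≈ 67.35*I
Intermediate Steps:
z = -14 (z = -7*(1*3 - 1) = -7*(3 - 1) = -7*2 = -14)
18*√(p(0) + z) = 18*√(0 - 14) = 18*√(-14) = 18*(I*√14) = 18*I*√14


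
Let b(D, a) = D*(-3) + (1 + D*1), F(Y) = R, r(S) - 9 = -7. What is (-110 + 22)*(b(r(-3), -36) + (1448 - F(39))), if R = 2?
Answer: -126984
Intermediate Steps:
r(S) = 2 (r(S) = 9 - 7 = 2)
F(Y) = 2
b(D, a) = 1 - 2*D (b(D, a) = -3*D + (1 + D) = 1 - 2*D)
(-110 + 22)*(b(r(-3), -36) + (1448 - F(39))) = (-110 + 22)*((1 - 2*2) + (1448 - 1*2)) = -88*((1 - 4) + (1448 - 2)) = -88*(-3 + 1446) = -88*1443 = -126984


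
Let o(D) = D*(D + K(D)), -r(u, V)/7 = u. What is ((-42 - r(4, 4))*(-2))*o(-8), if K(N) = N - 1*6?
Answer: 4928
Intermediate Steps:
K(N) = -6 + N (K(N) = N - 6 = -6 + N)
r(u, V) = -7*u
o(D) = D*(-6 + 2*D) (o(D) = D*(D + (-6 + D)) = D*(-6 + 2*D))
((-42 - r(4, 4))*(-2))*o(-8) = ((-42 - (-7)*4)*(-2))*(2*(-8)*(-3 - 8)) = ((-42 - 1*(-28))*(-2))*(2*(-8)*(-11)) = ((-42 + 28)*(-2))*176 = -14*(-2)*176 = 28*176 = 4928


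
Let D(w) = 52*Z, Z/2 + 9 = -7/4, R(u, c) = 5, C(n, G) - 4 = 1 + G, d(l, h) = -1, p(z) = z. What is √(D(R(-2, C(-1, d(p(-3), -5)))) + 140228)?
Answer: √139110 ≈ 372.97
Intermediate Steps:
C(n, G) = 5 + G (C(n, G) = 4 + (1 + G) = 5 + G)
Z = -43/2 (Z = -18 + 2*(-7/4) = -18 - 7/2 = -43/2 ≈ -21.500)
D(w) = -1118 (D(w) = 52*(-43/2) = -1118)
√(D(R(-2, C(-1, d(p(-3), -5)))) + 140228) = √(-1118 + 140228) = √139110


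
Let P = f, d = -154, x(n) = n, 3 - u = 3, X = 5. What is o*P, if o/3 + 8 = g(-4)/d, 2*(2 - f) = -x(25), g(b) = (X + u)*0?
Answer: -348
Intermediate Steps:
u = 0 (u = 3 - 1*3 = 3 - 3 = 0)
g(b) = 0 (g(b) = (5 + 0)*0 = 5*0 = 0)
f = 29/2 (f = 2 - (-1)*25/2 = 2 - 1/2*(-25) = 2 + 25/2 = 29/2 ≈ 14.500)
P = 29/2 ≈ 14.500
o = -24 (o = -24 + 3*(0/(-154)) = -24 + 3*(0*(-1/154)) = -24 + 3*0 = -24 + 0 = -24)
o*P = -24*29/2 = -348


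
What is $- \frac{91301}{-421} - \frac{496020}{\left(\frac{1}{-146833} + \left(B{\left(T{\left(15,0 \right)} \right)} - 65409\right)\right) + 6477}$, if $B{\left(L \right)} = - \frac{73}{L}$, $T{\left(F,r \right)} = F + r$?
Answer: $\frac{3077887256063816}{13662308225761} \approx 225.28$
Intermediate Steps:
$- \frac{91301}{-421} - \frac{496020}{\left(\frac{1}{-146833} + \left(B{\left(T{\left(15,0 \right)} \right)} - 65409\right)\right) + 6477} = - \frac{91301}{-421} - \frac{496020}{\left(\frac{1}{-146833} - \left(65409 + \frac{73}{15 + 0}\right)\right) + 6477} = \left(-91301\right) \left(- \frac{1}{421}\right) - \frac{496020}{\left(- \frac{1}{146833} - \left(65409 + \frac{73}{15}\right)\right) + 6477} = \frac{91301}{421} - \frac{496020}{\left(- \frac{1}{146833} - \frac{981208}{15}\right) + 6477} = \frac{91301}{421} - \frac{496020}{- \frac{144073714279}{2202495} + 6477} = \frac{91301}{421} - \frac{496020}{- \frac{129808154164}{2202495}} = \frac{91301}{421} - - \frac{273120392475}{32452038541} = \frac{91301}{421} + \frac{273120392475}{32452038541} = \frac{3077887256063816}{13662308225761}$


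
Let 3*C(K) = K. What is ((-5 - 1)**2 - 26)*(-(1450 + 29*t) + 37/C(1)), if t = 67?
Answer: -32820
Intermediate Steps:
C(K) = K/3
((-5 - 1)**2 - 26)*(-(1450 + 29*t) + 37/C(1)) = ((-5 - 1)**2 - 26)*(-29/(1/(67 + 50)) + 37/(((1/3)*1))) = ((-6)**2 - 26)*(-29/(1/117) + 37/(1/3)) = (36 - 26)*(-29/1/117 + 37*3) = 10*(-29*117 + 111) = 10*(-3393 + 111) = 10*(-3282) = -32820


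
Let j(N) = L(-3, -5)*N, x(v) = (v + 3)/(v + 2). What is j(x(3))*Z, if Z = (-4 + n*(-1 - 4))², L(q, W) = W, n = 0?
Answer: -96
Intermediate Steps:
x(v) = (3 + v)/(2 + v)
Z = 16 (Z = (-4 + 0*(-1 - 4))² = (-4 + 0*(-5))² = (-4 + 0)² = (-4)² = 16)
j(N) = -5*N
j(x(3))*Z = -5*(3 + 3)/(2 + 3)*16 = -5*6/5*16 = -6*16 = -96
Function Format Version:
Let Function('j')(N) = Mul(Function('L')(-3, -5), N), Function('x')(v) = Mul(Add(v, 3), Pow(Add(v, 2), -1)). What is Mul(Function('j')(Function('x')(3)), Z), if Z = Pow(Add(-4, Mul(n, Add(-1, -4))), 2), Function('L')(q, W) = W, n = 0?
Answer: -96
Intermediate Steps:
Function('x')(v) = Mul(Pow(Add(2, v), -1), Add(3, v)) (Function('x')(v) = Mul(Add(3, v), Pow(Add(2, v), -1)) = Mul(Pow(Add(2, v), -1), Add(3, v)))
Z = 16 (Z = Pow(Add(-4, Mul(0, Add(-1, -4))), 2) = Pow(Add(-4, Mul(0, -5)), 2) = Pow(Add(-4, 0), 2) = Pow(-4, 2) = 16)
Function('j')(N) = Mul(-5, N)
Mul(Function('j')(Function('x')(3)), Z) = Mul(Mul(-5, Mul(Pow(Add(2, 3), -1), Add(3, 3))), 16) = Mul(Mul(-5, Mul(Pow(5, -1), 6)), 16) = Mul(Mul(-5, Mul(Rational(1, 5), 6)), 16) = Mul(Mul(-5, Rational(6, 5)), 16) = Mul(-6, 16) = -96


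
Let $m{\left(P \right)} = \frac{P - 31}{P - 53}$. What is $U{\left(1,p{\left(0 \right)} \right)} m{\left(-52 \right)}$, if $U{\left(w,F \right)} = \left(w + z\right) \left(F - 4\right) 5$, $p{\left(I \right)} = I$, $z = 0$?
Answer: $- \frac{332}{21} \approx -15.81$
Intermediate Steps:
$m{\left(P \right)} = \frac{-31 + P}{-53 + P}$
$U{\left(w,F \right)} = 5 w \left(-4 + F\right)$ ($U{\left(w,F \right)} = \left(w + 0\right) \left(F - 4\right) 5 = w \left(-4 + F\right) 5 = 5 w \left(-4 + F\right)$)
$U{\left(1,p{\left(0 \right)} \right)} m{\left(-52 \right)} = 5 \cdot 1 \left(-4 + 0\right) \frac{-31 - 52}{-53 - 52} = 5 \cdot 1 \left(-4\right) \frac{1}{-105} \left(-83\right) = - 20 \left(\left(- \frac{1}{105}\right) \left(-83\right)\right) = \left(-20\right) \frac{83}{105} = - \frac{332}{21}$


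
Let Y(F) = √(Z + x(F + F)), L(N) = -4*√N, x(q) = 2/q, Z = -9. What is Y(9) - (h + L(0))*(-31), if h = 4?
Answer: 124 + 4*I*√5/3 ≈ 124.0 + 2.9814*I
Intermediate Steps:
Y(F) = √(-9 + 1/F) (Y(F) = √(-9 + 2/(F + F)) = √(-9 + 2/((2*F))) = √(-9 + 2*(1/(2*F))) = √(-9 + 1/F))
Y(9) - (h + L(0))*(-31) = √(-9 + 1/9) - (4 - 4*√0)*(-31) = √(-9 + ⅑) - (4 - 4*0)*(-31) = √(-80/9) - (4 + 0)*(-31) = 4*I*√5/3 - 4*(-31) = 4*I*√5/3 - 1*(-124) = 4*I*√5/3 + 124 = 124 + 4*I*√5/3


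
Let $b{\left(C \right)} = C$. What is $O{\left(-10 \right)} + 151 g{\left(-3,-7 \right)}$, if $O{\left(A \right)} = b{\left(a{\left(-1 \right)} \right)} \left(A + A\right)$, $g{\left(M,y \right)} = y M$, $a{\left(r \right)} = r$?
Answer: $3191$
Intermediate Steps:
$g{\left(M,y \right)} = M y$
$O{\left(A \right)} = - 2 A$ ($O{\left(A \right)} = - (A + A) = - 2 A$)
$O{\left(-10 \right)} + 151 g{\left(-3,-7 \right)} = \left(-2\right) \left(-10\right) + 151 \left(\left(-3\right) \left(-7\right)\right) = 20 + 151 \cdot 21 = 20 + 3171 = 3191$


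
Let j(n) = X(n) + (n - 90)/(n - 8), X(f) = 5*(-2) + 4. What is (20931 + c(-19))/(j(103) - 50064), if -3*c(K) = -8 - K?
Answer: -5964290/14269911 ≈ -0.41796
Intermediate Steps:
c(K) = 8/3 + K/3 (c(K) = -(-8 - K)/3 = 8/3 + K/3)
X(f) = -6 (X(f) = -10 + 4 = -6)
j(n) = -6 + (-90 + n)/(-8 + n) (j(n) = -6 + (n - 90)/(n - 8) = -6 + (-90 + n)/(-8 + n))
(20931 + c(-19))/(j(103) - 50064) = (20931 + (8/3 + (⅓)*(-19)))/((-42 - 5*103)/(-8 + 103) - 50064) = (20931 + (8/3 - 19/3))/((-42 - 515)/95 - 50064) = (20931 - 11/3)/((1/95)*(-557) - 50064) = 62782/(3*(-557/95 - 50064)) = 62782/(3*(-4756637/95)) = (62782/3)*(-95/4756637) = -5964290/14269911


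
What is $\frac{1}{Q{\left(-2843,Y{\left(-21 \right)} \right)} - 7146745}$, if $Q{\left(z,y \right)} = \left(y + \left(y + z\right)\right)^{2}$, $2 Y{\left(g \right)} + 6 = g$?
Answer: $\frac{1}{1090155} \approx 9.173 \cdot 10^{-7}$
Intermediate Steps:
$Y{\left(g \right)} = -3 + \frac{g}{2}$
$Q{\left(z,y \right)} = \left(z + 2 y\right)^{2}$
$\frac{1}{Q{\left(-2843,Y{\left(-21 \right)} \right)} - 7146745} = \frac{1}{\left(-2843 + 2 \left(-3 + \frac{1}{2} \left(-21\right)\right)\right)^{2} - 7146745} = \frac{1}{\left(-2843 + 2 \left(-3 - \frac{21}{2}\right)\right)^{2} - 7146745} = \frac{1}{\left(-2843 + 2 \left(- \frac{27}{2}\right)\right)^{2} - 7146745} = \frac{1}{\left(-2843 - 27\right)^{2} - 7146745} = \frac{1}{\left(-2870\right)^{2} - 7146745} = \frac{1}{8236900 - 7146745} = \frac{1}{1090155}$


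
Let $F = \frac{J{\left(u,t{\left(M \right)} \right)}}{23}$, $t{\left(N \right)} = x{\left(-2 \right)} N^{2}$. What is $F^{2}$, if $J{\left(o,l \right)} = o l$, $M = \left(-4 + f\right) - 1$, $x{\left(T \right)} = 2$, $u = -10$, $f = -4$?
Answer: $\frac{2624400}{529} \approx 4961.1$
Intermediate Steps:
$M = -9$ ($M = \left(-4 - 4\right) - 1 = -8 - 1 = -9$)
$t{\left(N \right)} = 2 N^{2}$
$J{\left(o,l \right)} = l o$
$F = - \frac{1620}{23}$ ($F = \frac{2 \left(-9\right)^{2} \left(-10\right)}{23} = 2 \cdot 81 \left(-10\right) \frac{1}{23} = 162 \left(-10\right) \frac{1}{23} = \left(-1620\right) \frac{1}{23} = - \frac{1620}{23} \approx -70.435$)
$F^{2} = \left(- \frac{1620}{23}\right)^{2} = \frac{2624400}{529}$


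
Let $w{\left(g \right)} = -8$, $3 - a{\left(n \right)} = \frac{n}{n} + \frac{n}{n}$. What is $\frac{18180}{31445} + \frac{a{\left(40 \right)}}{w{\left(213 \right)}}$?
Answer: $\frac{22799}{50312} \approx 0.45315$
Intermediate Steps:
$a{\left(n \right)} = 1$ ($a{\left(n \right)} = 3 - \left(\frac{n}{n} + \frac{n}{n}\right) = 3 - \left(1 + 1\right) = 3 - 2 = 1$)
$\frac{18180}{31445} + \frac{a{\left(40 \right)}}{w{\left(213 \right)}} = \frac{18180}{31445} + 1 \frac{1}{-8} = 18180 \cdot \frac{1}{31445} + 1 \left(- \frac{1}{8}\right) = \frac{3636}{6289} - \frac{1}{8} = \frac{22799}{50312}$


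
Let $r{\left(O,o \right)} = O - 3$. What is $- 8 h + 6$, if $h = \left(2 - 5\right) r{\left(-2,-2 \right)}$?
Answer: $-114$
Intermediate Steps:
$r{\left(O,o \right)} = -3 + O$ ($r{\left(O,o \right)} = O - 3 = -3 + O$)
$h = 15$ ($h = \left(2 - 5\right) \left(-3 - 2\right) = \left(-3\right) \left(-5\right) = 15$)
$- 8 h + 6 = \left(-8\right) 15 + 6 = -120 + 6 = -114$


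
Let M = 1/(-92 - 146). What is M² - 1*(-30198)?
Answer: 1710535513/56644 ≈ 30198.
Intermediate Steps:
M = -1/238 (M = 1/(-238) = -1/238 ≈ -0.0042017)
M² - 1*(-30198) = (-1/238)² - 1*(-30198) = 1/56644 + 30198 = 1710535513/56644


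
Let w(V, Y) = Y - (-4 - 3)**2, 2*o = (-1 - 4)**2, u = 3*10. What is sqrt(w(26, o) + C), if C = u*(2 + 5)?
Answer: sqrt(694)/2 ≈ 13.172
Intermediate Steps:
u = 30
o = 25/2 (o = (-1 - 4)**2/2 = (1/2)*(-5)**2 = (1/2)*25 = 25/2 ≈ 12.500)
C = 210 (C = 30*(2 + 5) = 30*7 = 210)
w(V, Y) = -49 + Y (w(V, Y) = Y - 1*(-7)**2 = Y - 1*49 = Y - 49 = -49 + Y)
sqrt(w(26, o) + C) = sqrt((-49 + 25/2) + 210) = sqrt(-73/2 + 210) = sqrt(347/2) = sqrt(694)/2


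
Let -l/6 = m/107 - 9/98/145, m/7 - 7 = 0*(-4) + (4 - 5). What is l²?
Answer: 3195410080041/577957255225 ≈ 5.5288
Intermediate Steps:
m = 42 (m = 49 + 7*(0*(-4) + (4 - 5)) = 49 + 7*(0 - 1) = 49 + 7*(-1) = 49 - 7 = 42)
l = -1787571/760235 (l = -6*(42/107 - 9/98/145) = -6*(42*(1/107) - 9*1/98*(1/145)) = -6*(42/107 - 9/98*1/145) = -6*(42/107 - 9/14210) = -6*595857/1520470 = -1787571/760235 ≈ -2.3513)
l² = (-1787571/760235)² = 3195410080041/577957255225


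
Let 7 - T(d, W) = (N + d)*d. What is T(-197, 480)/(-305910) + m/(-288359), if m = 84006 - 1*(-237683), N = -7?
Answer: -86821329011/88211901690 ≈ -0.98424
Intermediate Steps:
m = 321689 (m = 84006 + 237683 = 321689)
T(d, W) = 7 - d*(-7 + d) (T(d, W) = 7 - (-7 + d)*d = 7 - d*(-7 + d))
T(-197, 480)/(-305910) + m/(-288359) = (7 - 1*(-197)**2 + 7*(-197))/(-305910) + 321689/(-288359) = (7 - 1*38809 - 1379)*(-1/305910) + 321689*(-1/288359) = (7 - 38809 - 1379)*(-1/305910) - 321689/288359 = -40181*(-1/305910) - 321689/288359 = 40181/305910 - 321689/288359 = -86821329011/88211901690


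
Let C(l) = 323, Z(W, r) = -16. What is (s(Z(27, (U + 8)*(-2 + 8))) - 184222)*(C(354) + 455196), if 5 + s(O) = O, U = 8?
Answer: -83926187117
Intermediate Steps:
s(O) = -5 + O
(s(Z(27, (U + 8)*(-2 + 8))) - 184222)*(C(354) + 455196) = ((-5 - 16) - 184222)*(323 + 455196) = (-21 - 184222)*455519 = -184243*455519 = -83926187117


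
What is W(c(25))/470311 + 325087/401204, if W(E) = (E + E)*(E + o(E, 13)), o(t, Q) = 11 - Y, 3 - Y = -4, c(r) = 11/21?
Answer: 67426207013497/83212578609804 ≈ 0.81029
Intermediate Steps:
c(r) = 11/21 (c(r) = 11*(1/21) = 11/21)
Y = 7 (Y = 3 - 1*(-4) = 3 + 4 = 7)
o(t, Q) = 4 (o(t, Q) = 11 - 1*7 = 11 - 7 = 4)
W(E) = 2*E*(4 + E) (W(E) = (E + E)*(E + 4) = (2*E)*(4 + E) = 2*E*(4 + E))
W(c(25))/470311 + 325087/401204 = (2*(11/21)*(4 + 11/21))/470311 + 325087/401204 = (2*(11/21)*(95/21))*(1/470311) + 325087*(1/401204) = (2090/441)*(1/470311) + 325087/401204 = 2090/207407151 + 325087/401204 = 67426207013497/83212578609804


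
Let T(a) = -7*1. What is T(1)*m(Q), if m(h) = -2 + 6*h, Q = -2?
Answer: 98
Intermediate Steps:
T(a) = -7
T(1)*m(Q) = -7*(-2 + 6*(-2)) = -7*(-2 - 12) = -7*(-14) = 98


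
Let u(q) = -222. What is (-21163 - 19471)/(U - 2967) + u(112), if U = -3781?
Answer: -728711/3374 ≈ -215.98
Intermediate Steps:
(-21163 - 19471)/(U - 2967) + u(112) = (-21163 - 19471)/(-3781 - 2967) - 222 = -40634/(-6748) - 222 = -40634*(-1/6748) - 222 = 20317/3374 - 222 = -728711/3374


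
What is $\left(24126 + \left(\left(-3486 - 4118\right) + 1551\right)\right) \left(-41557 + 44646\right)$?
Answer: $55827497$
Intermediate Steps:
$\left(24126 + \left(\left(-3486 - 4118\right) + 1551\right)\right) \left(-41557 + 44646\right) = \left(24126 + \left(\left(-3486 - 4118\right) + 1551\right)\right) 3089 = \left(24126 + \left(-7604 + 1551\right)\right) 3089 = \left(24126 - 6053\right) 3089 = 18073 \cdot 3089 = 55827497$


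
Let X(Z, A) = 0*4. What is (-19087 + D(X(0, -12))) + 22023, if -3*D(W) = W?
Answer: 2936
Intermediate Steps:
X(Z, A) = 0
D(W) = -W/3
(-19087 + D(X(0, -12))) + 22023 = (-19087 - ⅓*0) + 22023 = (-19087 + 0) + 22023 = -19087 + 22023 = 2936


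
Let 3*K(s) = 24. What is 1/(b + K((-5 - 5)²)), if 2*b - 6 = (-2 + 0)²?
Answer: 1/13 ≈ 0.076923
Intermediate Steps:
K(s) = 8 (K(s) = (⅓)*24 = 8)
b = 5 (b = 3 + (-2 + 0)²/2 = 3 + (½)*(-2)² = 3 + (½)*4 = 3 + 2 = 5)
1/(b + K((-5 - 5)²)) = 1/(5 + 8) = 1/13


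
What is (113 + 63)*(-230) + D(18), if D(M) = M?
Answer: -40462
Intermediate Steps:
(113 + 63)*(-230) + D(18) = (113 + 63)*(-230) + 18 = 176*(-230) + 18 = -40480 + 18 = -40462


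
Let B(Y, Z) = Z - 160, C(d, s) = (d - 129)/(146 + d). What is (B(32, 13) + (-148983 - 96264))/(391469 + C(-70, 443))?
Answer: -18649944/29751445 ≈ -0.62686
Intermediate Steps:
C(d, s) = (-129 + d)/(146 + d)
B(Y, Z) = -160 + Z
(B(32, 13) + (-148983 - 96264))/(391469 + C(-70, 443)) = ((-160 + 13) + (-148983 - 96264))/(391469 + (-129 - 70)/(146 - 70)) = (-147 - 245247)/(391469 - 199/76) = -245394/(391469 + (1/76)*(-199)) = -245394/(391469 - 199/76) = -245394/29751445/76 = -245394*76/29751445 = -18649944/29751445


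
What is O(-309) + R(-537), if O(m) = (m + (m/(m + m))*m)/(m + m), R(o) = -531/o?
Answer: 1245/716 ≈ 1.7388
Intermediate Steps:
O(m) = ¾ (O(m) = (m + (m/((2*m)))*m)/((2*m)) = (m + (m*(1/(2*m)))*m)*(1/(2*m)) = (m + m/2)*(1/(2*m)) = (3*m/2)*(1/(2*m)) = ¾)
O(-309) + R(-537) = ¾ - 531/(-537) = ¾ - 531*(-1/537) = ¾ + 177/179 = 1245/716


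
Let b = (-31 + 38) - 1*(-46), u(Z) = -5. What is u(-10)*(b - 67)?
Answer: 70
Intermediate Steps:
b = 53 (b = 7 + 46 = 53)
u(-10)*(b - 67) = -5*(53 - 67) = -5*(-14) = 70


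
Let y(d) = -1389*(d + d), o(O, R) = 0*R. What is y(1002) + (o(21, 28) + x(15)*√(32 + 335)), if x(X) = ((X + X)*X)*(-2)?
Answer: -2783556 - 900*√367 ≈ -2.8008e+6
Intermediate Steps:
o(O, R) = 0
y(d) = -2778*d
x(X) = -4*X² (x(X) = ((2*X)*X)*(-2) = (2*X²)*(-2) = -4*X²)
y(1002) + (o(21, 28) + x(15)*√(32 + 335)) = -2778*1002 + (0 + (-4*15²)*√(32 + 335)) = -2783556 + (0 + (-4*225)*√367) = -2783556 + (0 - 900*√367) = -2783556 - 900*√367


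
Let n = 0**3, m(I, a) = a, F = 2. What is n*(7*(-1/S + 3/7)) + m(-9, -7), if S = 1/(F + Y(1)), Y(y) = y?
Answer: -7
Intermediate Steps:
S = 1/3 (S = 1/(2 + 1) = 1/3 ≈ 0.33333)
n = 0
n*(7*(-1/S + 3/7)) + m(-9, -7) = 0*(7*(-1/1/3 + 3/7)) - 7 = 0*(7*(-1*3 + 3*(1/7))) - 7 = 0*(7*(-3 + 3/7)) - 7 = 0*(7*(-18/7)) - 7 = 0*(-18) - 7 = 0 - 7 = -7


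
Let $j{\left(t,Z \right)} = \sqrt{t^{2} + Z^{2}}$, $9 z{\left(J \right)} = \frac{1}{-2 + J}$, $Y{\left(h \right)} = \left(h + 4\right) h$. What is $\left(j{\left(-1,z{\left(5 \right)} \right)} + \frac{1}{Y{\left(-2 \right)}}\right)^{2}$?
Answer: $\frac{12409}{11664} - \frac{\sqrt{730}}{54} \approx 0.56353$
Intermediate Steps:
$Y{\left(h \right)} = h \left(4 + h\right)$ ($Y{\left(h \right)} = \left(4 + h\right) h = h \left(4 + h\right)$)
$z{\left(J \right)} = \frac{1}{9 \left(-2 + J\right)}$
$j{\left(t,Z \right)} = \sqrt{Z^{2} + t^{2}}$
$\left(j{\left(-1,z{\left(5 \right)} \right)} + \frac{1}{Y{\left(-2 \right)}}\right)^{2} = \left(\sqrt{\left(\frac{1}{9 \left(-2 + 5\right)}\right)^{2} + \left(-1\right)^{2}} + \frac{1}{\left(-2\right) \left(4 - 2\right)}\right)^{2} = \left(\sqrt{\left(\frac{1}{9 \cdot 3}\right)^{2} + 1} + \frac{1}{\left(-2\right) 2}\right)^{2} = \left(\sqrt{\left(\frac{1}{9} \cdot \frac{1}{3}\right)^{2} + 1} + \frac{1}{-4}\right)^{2} = \left(\sqrt{\left(\frac{1}{27}\right)^{2} + 1} - \frac{1}{4}\right)^{2} = \left(\sqrt{\frac{1}{729} + 1} - \frac{1}{4}\right)^{2} = \left(\sqrt{\frac{730}{729}} - \frac{1}{4}\right)^{2} = \left(\frac{\sqrt{730}}{27} - \frac{1}{4}\right)^{2} = \left(- \frac{1}{4} + \frac{\sqrt{730}}{27}\right)^{2}$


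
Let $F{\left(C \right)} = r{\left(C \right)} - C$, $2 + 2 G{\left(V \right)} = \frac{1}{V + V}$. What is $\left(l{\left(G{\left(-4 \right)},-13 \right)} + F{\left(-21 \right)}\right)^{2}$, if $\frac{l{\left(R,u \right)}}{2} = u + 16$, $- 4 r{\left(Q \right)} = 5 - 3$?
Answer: $\frac{2809}{4} \approx 702.25$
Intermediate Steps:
$r{\left(Q \right)} = - \frac{1}{2}$ ($r{\left(Q \right)} = - \frac{5 - 3}{4} = \left(- \frac{1}{4}\right) 2 = - \frac{1}{2}$)
$G{\left(V \right)} = -1 + \frac{1}{4 V}$ ($G{\left(V \right)} = -1 + \frac{1}{2 \left(V + V\right)} = -1 + \frac{1}{2 \cdot 2 V} = -1 + \frac{\frac{1}{2} \frac{1}{V}}{2} = -1 + \frac{1}{4 V}$)
$F{\left(C \right)} = - \frac{1}{2} - C$
$l{\left(R,u \right)} = 32 + 2 u$ ($l{\left(R,u \right)} = 2 \left(u + 16\right) = 2 \left(16 + u\right) = 32 + 2 u$)
$\left(l{\left(G{\left(-4 \right)},-13 \right)} + F{\left(-21 \right)}\right)^{2} = \left(\left(32 + 2 \left(-13\right)\right) - - \frac{41}{2}\right)^{2} = \left(\left(32 - 26\right) + \left(- \frac{1}{2} + 21\right)\right)^{2} = \left(6 + \frac{41}{2}\right)^{2} = \left(\frac{53}{2}\right)^{2} = \frac{2809}{4}$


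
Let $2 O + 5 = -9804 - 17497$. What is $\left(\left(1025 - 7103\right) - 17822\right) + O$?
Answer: $-37553$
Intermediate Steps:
$O = -13653$ ($O = - \frac{5}{2} + \frac{-9804 - 17497}{2} = - \frac{5}{2} + \frac{1}{2} \left(-27301\right) = - \frac{5}{2} - \frac{27301}{2} = -13653$)
$\left(\left(1025 - 7103\right) - 17822\right) + O = \left(\left(1025 - 7103\right) - 17822\right) - 13653 = \left(-6078 - 17822\right) - 13653 = -23900 - 13653 = -37553$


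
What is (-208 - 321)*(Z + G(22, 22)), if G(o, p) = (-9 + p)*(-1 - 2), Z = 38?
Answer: 529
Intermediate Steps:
G(o, p) = 27 - 3*p (G(o, p) = (-9 + p)*(-3) = 27 - 3*p)
(-208 - 321)*(Z + G(22, 22)) = (-208 - 321)*(38 + (27 - 3*22)) = -529*(38 + (27 - 66)) = -529*(38 - 39) = -529*(-1) = 529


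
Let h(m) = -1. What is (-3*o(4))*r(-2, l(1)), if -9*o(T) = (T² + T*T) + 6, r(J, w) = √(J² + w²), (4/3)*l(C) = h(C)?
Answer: 19*√73/6 ≈ 27.056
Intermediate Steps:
l(C) = -¾ (l(C) = (¾)*(-1) = -¾)
o(T) = -⅔ - 2*T²/9 (o(T) = -((T² + T*T) + 6)/9 = -((T² + T²) + 6)/9 = -(2*T² + 6)/9 = -(6 + 2*T²)/9 = -⅔ - 2*T²/9)
(-3*o(4))*r(-2, l(1)) = (-3*(-⅔ - 2/9*4²))*√((-2)² + (-¾)²) = (-3*(-⅔ - 2/9*16))*√(4 + 9/16) = (-3*(-⅔ - 32/9))*√(73/16) = (-3*(-38/9))*(√73/4) = 38*(√73/4)/3 = 19*√73/6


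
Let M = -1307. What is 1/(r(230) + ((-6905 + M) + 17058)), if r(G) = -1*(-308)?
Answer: 1/9154 ≈ 0.00010924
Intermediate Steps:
r(G) = 308
1/(r(230) + ((-6905 + M) + 17058)) = 1/(308 + ((-6905 - 1307) + 17058)) = 1/(308 + (-8212 + 17058)) = 1/(308 + 8846) = 1/9154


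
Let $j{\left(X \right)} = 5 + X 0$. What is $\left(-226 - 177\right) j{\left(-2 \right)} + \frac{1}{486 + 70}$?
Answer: $- \frac{1120339}{556} \approx -2015.0$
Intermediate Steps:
$j{\left(X \right)} = 5$ ($j{\left(X \right)} = 5 + 0 = 5$)
$\left(-226 - 177\right) j{\left(-2 \right)} + \frac{1}{486 + 70} = \left(-226 - 177\right) 5 + \frac{1}{486 + 70} = \left(-403\right) 5 + \frac{1}{556} = -2015 + \frac{1}{556} = - \frac{1120339}{556}$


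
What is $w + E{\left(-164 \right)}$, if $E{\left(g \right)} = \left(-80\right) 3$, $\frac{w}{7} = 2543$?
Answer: $17561$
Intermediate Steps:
$w = 17801$ ($w = 7 \cdot 2543 = 17801$)
$E{\left(g \right)} = -240$
$w + E{\left(-164 \right)} = 17801 - 240 = 17561$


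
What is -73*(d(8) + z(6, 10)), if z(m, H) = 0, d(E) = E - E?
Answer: 0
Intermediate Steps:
d(E) = 0
-73*(d(8) + z(6, 10)) = -73*(0 + 0) = -73*0 = 0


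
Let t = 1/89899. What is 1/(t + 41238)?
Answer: 89899/3707254963 ≈ 2.4249e-5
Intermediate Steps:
t = 1/89899 ≈ 1.1124e-5
1/(t + 41238) = 1/(1/89899 + 41238) = 1/(3707254963/89899) = 89899/3707254963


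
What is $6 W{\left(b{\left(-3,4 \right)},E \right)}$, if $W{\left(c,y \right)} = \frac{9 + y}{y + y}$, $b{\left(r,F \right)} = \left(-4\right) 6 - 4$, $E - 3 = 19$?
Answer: $\frac{93}{22} \approx 4.2273$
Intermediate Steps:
$E = 22$ ($E = 3 + 19 = 22$)
$b{\left(r,F \right)} = -28$ ($b{\left(r,F \right)} = -24 - 4 = -28$)
$W{\left(c,y \right)} = \frac{9 + y}{2 y}$
$6 W{\left(b{\left(-3,4 \right)},E \right)} = 6 \frac{9 + 22}{2 \cdot 22} = 6 \cdot \frac{1}{2} \cdot \frac{1}{22} \cdot 31 = 6 \cdot \frac{31}{44} = \frac{93}{22}$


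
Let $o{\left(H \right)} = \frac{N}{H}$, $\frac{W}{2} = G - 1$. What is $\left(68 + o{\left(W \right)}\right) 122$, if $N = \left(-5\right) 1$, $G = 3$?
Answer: $\frac{16287}{2} \approx 8143.5$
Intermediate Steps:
$W = 4$ ($W = 2 \left(3 - 1\right) = 2 \cdot 2 = 4$)
$N = -5$
$o{\left(H \right)} = - \frac{5}{H}$
$\left(68 + o{\left(W \right)}\right) 122 = \left(68 - \frac{5}{4}\right) 122 = \frac{267}{4} \cdot 122 = \frac{16287}{2}$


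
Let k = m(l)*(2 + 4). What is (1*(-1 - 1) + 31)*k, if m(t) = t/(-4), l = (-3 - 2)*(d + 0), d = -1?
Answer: -435/2 ≈ -217.50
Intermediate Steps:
l = 5 (l = (-3 - 2)*(-1 + 0) = -5*(-1) = 5)
m(t) = -t/4 (m(t) = t*(-1/4) = -t/4)
k = -15/2 (k = (-1/4*5)*(2 + 4) = -5/4*6 = -15/2 ≈ -7.5000)
(1*(-1 - 1) + 31)*k = (1*(-1 - 1) + 31)*(-15/2) = (1*(-2) + 31)*(-15/2) = (-2 + 31)*(-15/2) = 29*(-15/2) = -435/2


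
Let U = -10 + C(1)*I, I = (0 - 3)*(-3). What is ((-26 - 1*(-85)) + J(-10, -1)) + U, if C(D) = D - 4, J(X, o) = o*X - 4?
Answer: 28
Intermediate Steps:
J(X, o) = -4 + X*o (J(X, o) = X*o - 4 = -4 + X*o)
I = 9 (I = -3*(-3) = 9)
C(D) = -4 + D
U = -37 (U = -10 + (-4 + 1)*9 = -10 - 3*9 = -10 - 27 = -37)
((-26 - 1*(-85)) + J(-10, -1)) + U = ((-26 - 1*(-85)) + (-4 - 10*(-1))) - 37 = ((-26 + 85) + (-4 + 10)) - 37 = (59 + 6) - 37 = 65 - 37 = 28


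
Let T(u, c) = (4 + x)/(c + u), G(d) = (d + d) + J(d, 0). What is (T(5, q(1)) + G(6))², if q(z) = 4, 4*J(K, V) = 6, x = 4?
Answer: 67081/324 ≈ 207.04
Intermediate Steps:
J(K, V) = 3/2 (J(K, V) = (¼)*6 = 3/2)
G(d) = 3/2 + 2*d (G(d) = (d + d) + 3/2 = 2*d + 3/2 = 3/2 + 2*d)
T(u, c) = 8/(c + u) (T(u, c) = (4 + 4)/(c + u) = 8/(c + u))
(T(5, q(1)) + G(6))² = (8/(4 + 5) + (3/2 + 2*6))² = (8/9 + (3/2 + 12))² = (8*(⅑) + 27/2)² = (8/9 + 27/2)² = (259/18)² = 67081/324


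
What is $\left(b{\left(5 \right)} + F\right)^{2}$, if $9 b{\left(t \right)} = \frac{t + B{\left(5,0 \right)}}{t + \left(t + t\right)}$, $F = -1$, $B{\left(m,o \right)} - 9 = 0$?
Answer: $\frac{14641}{18225} \approx 0.80335$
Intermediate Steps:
$B{\left(m,o \right)} = 9$ ($B{\left(m,o \right)} = 9 + 0 = 9$)
$b{\left(t \right)} = \frac{9 + t}{27 t}$ ($b{\left(t \right)} = \frac{\left(t + 9\right) \frac{1}{t + \left(t + t\right)}}{9} = \frac{\left(9 + t\right) \frac{1}{t + 2 t}}{9} = \frac{\left(9 + t\right) \frac{1}{3 t}}{9} = \frac{\frac{1}{3} \frac{1}{t} \left(9 + t\right)}{9} = \frac{9 + t}{27 t}$)
$\left(b{\left(5 \right)} + F\right)^{2} = \left(\frac{9 + 5}{27 \cdot 5} - 1\right)^{2} = \left(\frac{1}{27} \cdot \frac{1}{5} \cdot 14 - 1\right)^{2} = \left(\frac{14}{135} - 1\right)^{2} = \left(- \frac{121}{135}\right)^{2} = \frac{14641}{18225}$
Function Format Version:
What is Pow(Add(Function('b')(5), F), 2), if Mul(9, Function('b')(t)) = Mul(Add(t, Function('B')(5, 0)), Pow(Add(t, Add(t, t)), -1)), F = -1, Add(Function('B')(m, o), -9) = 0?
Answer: Rational(14641, 18225) ≈ 0.80335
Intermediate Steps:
Function('B')(m, o) = 9 (Function('B')(m, o) = Add(9, 0) = 9)
Function('b')(t) = Mul(Rational(1, 27), Pow(t, -1), Add(9, t)) (Function('b')(t) = Mul(Rational(1, 9), Mul(Add(t, 9), Pow(Add(t, Add(t, t)), -1))) = Mul(Rational(1, 9), Mul(Add(9, t), Pow(Add(t, Mul(2, t)), -1))) = Mul(Rational(1, 9), Mul(Add(9, t), Pow(Mul(3, t), -1))) = Mul(Rational(1, 9), Mul(Add(9, t), Mul(Rational(1, 3), Pow(t, -1)))) = Mul(Rational(1, 9), Mul(Rational(1, 3), Pow(t, -1), Add(9, t))) = Mul(Rational(1, 27), Pow(t, -1), Add(9, t)))
Pow(Add(Function('b')(5), F), 2) = Pow(Add(Mul(Rational(1, 27), Pow(5, -1), Add(9, 5)), -1), 2) = Pow(Add(Mul(Rational(1, 27), Rational(1, 5), 14), -1), 2) = Pow(Add(Rational(14, 135), -1), 2) = Pow(Rational(-121, 135), 2) = Rational(14641, 18225)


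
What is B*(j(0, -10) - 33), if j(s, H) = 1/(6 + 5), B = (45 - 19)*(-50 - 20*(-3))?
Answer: -94120/11 ≈ -8556.4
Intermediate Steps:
B = 260 (B = 26*(-50 + 60) = 26*10 = 260)
j(s, H) = 1/11
B*(j(0, -10) - 33) = 260*(1/11 - 33) = 260*(-362/11) = -94120/11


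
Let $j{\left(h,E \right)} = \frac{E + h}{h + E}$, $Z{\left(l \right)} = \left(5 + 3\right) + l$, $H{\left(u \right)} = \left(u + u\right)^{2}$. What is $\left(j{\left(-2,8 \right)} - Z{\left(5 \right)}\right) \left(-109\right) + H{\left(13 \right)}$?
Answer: $1984$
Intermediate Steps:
$H{\left(u \right)} = 4 u^{2}$ ($H{\left(u \right)} = \left(2 u\right)^{2} = 4 u^{2}$)
$Z{\left(l \right)} = 8 + l$
$j{\left(h,E \right)} = 1$ ($j{\left(h,E \right)} = \frac{E + h}{E + h} = 1$)
$\left(j{\left(-2,8 \right)} - Z{\left(5 \right)}\right) \left(-109\right) + H{\left(13 \right)} = \left(1 - \left(8 + 5\right)\right) \left(-109\right) + 4 \cdot 13^{2} = \left(1 - 13\right) \left(-109\right) + 4 \cdot 169 = \left(1 - 13\right) \left(-109\right) + 676 = \left(-12\right) \left(-109\right) + 676 = 1308 + 676 = 1984$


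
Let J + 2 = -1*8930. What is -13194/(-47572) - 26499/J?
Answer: 4475517/1379588 ≈ 3.2441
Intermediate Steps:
J = -8932 (J = -2 - 1*8930 = -2 - 8930 = -8932)
-13194/(-47572) - 26499/J = -13194/(-47572) - 26499/(-8932) = -13194*(-1/47572) - 26499*(-1/8932) = 6597/23786 + 2409/812 = 4475517/1379588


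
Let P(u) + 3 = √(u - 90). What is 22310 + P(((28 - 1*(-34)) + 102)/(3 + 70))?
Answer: 22307 + I*√467638/73 ≈ 22307.0 + 9.3677*I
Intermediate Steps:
P(u) = -3 + √(-90 + u) (P(u) = -3 + √(u - 90) = -3 + √(-90 + u))
22310 + P(((28 - 1*(-34)) + 102)/(3 + 70)) = 22310 + (-3 + √(-90 + ((28 - 1*(-34)) + 102)/(3 + 70))) = 22310 + (-3 + √(-90 + ((28 + 34) + 102)/73)) = 22310 + (-3 + √(-90 + (62 + 102)*(1/73))) = 22310 + (-3 + √(-90 + 164*(1/73))) = 22310 + (-3 + √(-90 + 164/73)) = 22310 + (-3 + √(-6406/73)) = 22310 + (-3 + I*√467638/73) = 22307 + I*√467638/73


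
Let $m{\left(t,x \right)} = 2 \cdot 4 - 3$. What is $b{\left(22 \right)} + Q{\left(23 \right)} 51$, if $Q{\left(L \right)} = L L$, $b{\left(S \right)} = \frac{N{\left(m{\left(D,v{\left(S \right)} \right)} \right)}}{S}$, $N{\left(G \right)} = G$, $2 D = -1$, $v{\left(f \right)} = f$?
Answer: $\frac{593543}{22} \approx 26979.0$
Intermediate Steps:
$D = - \frac{1}{2}$ ($D = \frac{1}{2} \left(-1\right) = - \frac{1}{2} \approx -0.5$)
$m{\left(t,x \right)} = 5$ ($m{\left(t,x \right)} = 8 - 3 = 5$)
$b{\left(S \right)} = \frac{5}{S}$
$Q{\left(L \right)} = L^{2}$
$b{\left(22 \right)} + Q{\left(23 \right)} 51 = \frac{5}{22} + 23^{2} \cdot 51 = 5 \cdot \frac{1}{22} + 529 \cdot 51 = \frac{5}{22} + 26979 = \frac{593543}{22}$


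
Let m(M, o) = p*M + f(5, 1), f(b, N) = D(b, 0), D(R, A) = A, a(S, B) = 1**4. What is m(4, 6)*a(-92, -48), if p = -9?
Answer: -36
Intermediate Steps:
a(S, B) = 1
f(b, N) = 0
m(M, o) = -9*M (m(M, o) = -9*M + 0 = -9*M)
m(4, 6)*a(-92, -48) = -9*4*1 = -36*1 = -36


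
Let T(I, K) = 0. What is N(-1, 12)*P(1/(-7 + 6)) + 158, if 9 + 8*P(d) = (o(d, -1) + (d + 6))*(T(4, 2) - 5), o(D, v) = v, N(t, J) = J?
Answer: 229/2 ≈ 114.50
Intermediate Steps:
P(d) = -17/4 - 5*d/8 (P(d) = -9/8 + ((-1 + (d + 6))*(0 - 5))/8 = -9/8 + ((-1 + (6 + d))*(-5))/8 = -9/8 + ((5 + d)*(-5))/8 = -9/8 + (-25 - 5*d)/8 = -9/8 + (-25/8 - 5*d/8) = -17/4 - 5*d/8)
N(-1, 12)*P(1/(-7 + 6)) + 158 = 12*(-17/4 - 5/(8*(-7 + 6))) + 158 = 12*(-17/4 - 5/8/(-1)) + 158 = 12*(-17/4 - 5/8*(-1)) + 158 = 12*(-17/4 + 5/8) + 158 = 12*(-29/8) + 158 = -87/2 + 158 = 229/2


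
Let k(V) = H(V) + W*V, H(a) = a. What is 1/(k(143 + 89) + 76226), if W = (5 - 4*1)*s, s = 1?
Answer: 1/76690 ≈ 1.3040e-5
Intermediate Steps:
W = 1 (W = (5 - 4*1)*1 = (5 - 4)*1 = 1*1 = 1)
k(V) = 2*V (k(V) = V + 1*V = V + V = 2*V)
1/(k(143 + 89) + 76226) = 1/(2*(143 + 89) + 76226) = 1/(2*232 + 76226) = 1/(464 + 76226) = 1/76690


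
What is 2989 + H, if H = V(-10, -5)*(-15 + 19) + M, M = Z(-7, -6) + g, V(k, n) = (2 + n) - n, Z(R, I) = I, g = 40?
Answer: 3031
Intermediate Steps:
V(k, n) = 2
M = 34 (M = -6 + 40 = 34)
H = 42 (H = 2*(-15 + 19) + 34 = 2*4 + 34 = 8 + 34 = 42)
2989 + H = 2989 + 42 = 3031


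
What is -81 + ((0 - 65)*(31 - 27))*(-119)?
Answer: 30859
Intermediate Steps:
-81 + ((0 - 65)*(31 - 27))*(-119) = -81 - 65*4*(-119) = -81 - 260*(-119) = -81 + 30940 = 30859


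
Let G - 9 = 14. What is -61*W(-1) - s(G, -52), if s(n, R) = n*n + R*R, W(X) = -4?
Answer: -2989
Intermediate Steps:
G = 23 (G = 9 + 14 = 23)
s(n, R) = R**2 + n**2 (s(n, R) = n**2 + R**2 = R**2 + n**2)
-61*W(-1) - s(G, -52) = -61*(-4) - ((-52)**2 + 23**2) = 244 - (2704 + 529) = 244 - 1*3233 = 244 - 3233 = -2989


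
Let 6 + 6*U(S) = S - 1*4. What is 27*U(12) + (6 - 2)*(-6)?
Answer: -15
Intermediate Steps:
U(S) = -5/3 + S/6 (U(S) = -1 + (S - 1*4)/6 = -1 + (S - 4)/6 = -1 + (-4 + S)/6 = -1 + (-⅔ + S/6) = -5/3 + S/6)
27*U(12) + (6 - 2)*(-6) = 27*(-5/3 + (⅙)*12) + (6 - 2)*(-6) = 27*(-5/3 + 2) + 4*(-6) = 27*(⅓) - 24 = 9 - 24 = -15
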